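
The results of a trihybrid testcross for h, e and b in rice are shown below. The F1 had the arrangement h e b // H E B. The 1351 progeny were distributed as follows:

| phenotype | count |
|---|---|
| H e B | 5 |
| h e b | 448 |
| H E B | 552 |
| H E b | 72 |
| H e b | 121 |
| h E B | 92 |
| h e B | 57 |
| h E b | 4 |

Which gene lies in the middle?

The two rarest classes, h E b and H e B, are the double crossovers. Comparing them with the parentals, only the e allele has switched, so e is the middle locus and the order is h – e – b.

e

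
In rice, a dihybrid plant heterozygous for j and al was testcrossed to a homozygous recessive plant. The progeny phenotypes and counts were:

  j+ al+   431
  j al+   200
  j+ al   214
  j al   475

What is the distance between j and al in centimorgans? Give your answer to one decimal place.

The two most frequent classes, j+ al+ (431) and j al (475), are the parental types, so the F1 was j+ al+ / j al.
The recombinant classes are j+ al and j al+: 214 + 200 = 414.
Recombination frequency = 414/1320 = 0.3136 ≈ 31.4%, i.e. 31.4 centimorgans.

31.4 centimorgans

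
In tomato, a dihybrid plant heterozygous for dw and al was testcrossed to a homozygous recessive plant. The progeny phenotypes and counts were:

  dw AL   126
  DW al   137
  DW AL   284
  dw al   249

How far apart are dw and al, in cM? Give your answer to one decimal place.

33.0 cM

The two most frequent classes, DW AL (284) and dw al (249), are the parental types, so the F1 was DW AL / dw al.
The recombinant classes are DW al and dw AL: 137 + 126 = 263.
Recombination frequency = 263/796 = 0.3304 ≈ 33.0%, i.e. 33.0 cM.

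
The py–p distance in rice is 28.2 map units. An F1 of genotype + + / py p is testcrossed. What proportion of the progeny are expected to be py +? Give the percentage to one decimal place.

A map distance of 28.2 map units corresponds to a recombination frequency of 0.282.
The F1 is + + / py p, so py + is a recombinant gamete class with expected frequency r/2 = 0.282/2 = 0.1410.
That is 0.1410 = 14.1% of the progeny.

14.1%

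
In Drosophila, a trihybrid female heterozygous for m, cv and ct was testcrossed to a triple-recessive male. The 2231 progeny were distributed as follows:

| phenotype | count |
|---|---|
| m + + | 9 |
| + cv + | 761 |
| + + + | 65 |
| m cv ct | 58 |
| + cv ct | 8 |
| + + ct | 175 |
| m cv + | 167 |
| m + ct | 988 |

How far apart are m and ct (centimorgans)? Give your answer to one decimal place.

16.1 centimorgans

The two most frequent reciprocal classes, + cv + and m + ct, are the parental types, so the F1 was + cv + / m + ct.
The two rarest classes, + cv ct and m + +, are the double crossovers. Comparing them with the parentals, only the ct allele has switched, so ct is the middle locus and the order is cv – ct – m.
Crossovers in the ct–m interval produce the single-crossover classes m cv + and + + ct (167 + 175 = 342) plus the double crossovers (17).
RF(ct–m) = (342 + 17) / 2231 = 359/2231 = 0.1609 → 16.1 centimorgans.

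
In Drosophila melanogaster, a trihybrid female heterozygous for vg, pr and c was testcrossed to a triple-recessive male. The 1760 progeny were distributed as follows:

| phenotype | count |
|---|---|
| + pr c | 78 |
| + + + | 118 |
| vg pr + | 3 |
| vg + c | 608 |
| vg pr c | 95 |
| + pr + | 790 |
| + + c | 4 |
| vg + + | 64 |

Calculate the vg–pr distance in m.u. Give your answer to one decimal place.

The two most frequent reciprocal classes, + pr + and vg + c, are the parental types, so the F1 was + pr + / vg + c.
The two rarest classes, vg pr + and + + c, are the double crossovers. Comparing them with the parentals, only the vg allele has switched, so vg is the middle locus and the order is c – vg – pr.
Crossovers in the vg–pr interval produce the single-crossover classes + + + and vg pr c (118 + 95 = 213) plus the double crossovers (7).
RF(vg–pr) = (213 + 7) / 1760 = 220/1760 = 0.1250 → 12.5 m.u.

12.5 m.u.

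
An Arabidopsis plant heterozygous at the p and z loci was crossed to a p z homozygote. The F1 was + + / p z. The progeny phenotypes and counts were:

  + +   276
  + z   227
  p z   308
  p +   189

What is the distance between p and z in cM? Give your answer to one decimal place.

The recombinant classes are + z and p +: 227 + 189 = 416.
Recombination frequency = 416/1000 = 0.4160 ≈ 41.6%, i.e. 41.6 cM.

41.6 cM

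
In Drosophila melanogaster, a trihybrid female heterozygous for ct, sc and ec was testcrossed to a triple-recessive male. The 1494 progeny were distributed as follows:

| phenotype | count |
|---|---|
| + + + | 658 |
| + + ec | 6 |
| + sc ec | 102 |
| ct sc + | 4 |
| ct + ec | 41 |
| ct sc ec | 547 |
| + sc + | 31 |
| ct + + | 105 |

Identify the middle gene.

The two most frequent reciprocal classes, + + + and ct sc ec, are the parental types, so the F1 was + + + / ct sc ec.
The two rarest classes, + + ec and ct sc +, are the double crossovers. Comparing them with the parentals, only the ec allele has switched, so ec is the middle locus and the order is ct – ec – sc.

ec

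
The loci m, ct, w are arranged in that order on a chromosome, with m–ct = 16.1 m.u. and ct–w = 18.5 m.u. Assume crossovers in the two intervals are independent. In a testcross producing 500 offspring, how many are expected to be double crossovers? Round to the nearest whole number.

Map distances give recombination frequencies of 0.161 and 0.185 for the two intervals.
With no interference, expected double-crossover frequency = 0.161 × 0.185 = 0.02978.
Expected number = 0.02978 × 500 = 14.89 ≈ 15.

15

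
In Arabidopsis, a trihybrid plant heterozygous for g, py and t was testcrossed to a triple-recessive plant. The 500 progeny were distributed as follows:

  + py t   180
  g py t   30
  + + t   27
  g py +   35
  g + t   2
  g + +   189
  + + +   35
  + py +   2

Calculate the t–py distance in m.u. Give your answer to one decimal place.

13.2 m.u.

The two most frequent reciprocal classes, + py t and g + +, are the parental types, so the F1 was + py t / g + +.
The two rarest classes, + py + and g + t, are the double crossovers. Comparing them with the parentals, only the t allele has switched, so t is the middle locus and the order is py – t – g.
Crossovers in the py–t interval produce the single-crossover classes + + t and g py + (27 + 35 = 62) plus the double crossovers (4).
RF(py–t) = (62 + 4) / 500 = 66/500 = 0.1320 → 13.2 m.u.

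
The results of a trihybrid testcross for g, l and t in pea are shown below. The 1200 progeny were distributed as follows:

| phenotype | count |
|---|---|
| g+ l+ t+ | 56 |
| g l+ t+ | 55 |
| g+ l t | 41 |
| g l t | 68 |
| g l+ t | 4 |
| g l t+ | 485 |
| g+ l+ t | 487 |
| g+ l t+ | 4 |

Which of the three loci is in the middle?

The two most frequent reciprocal classes, g+ l+ t and g l t+, are the parental types, so the F1 was g+ l+ t / g l t+.
The two rarest classes, g l+ t and g+ l t+, are the double crossovers. Comparing them with the parentals, only the g allele has switched, so g is the middle locus and the order is l – g – t.

g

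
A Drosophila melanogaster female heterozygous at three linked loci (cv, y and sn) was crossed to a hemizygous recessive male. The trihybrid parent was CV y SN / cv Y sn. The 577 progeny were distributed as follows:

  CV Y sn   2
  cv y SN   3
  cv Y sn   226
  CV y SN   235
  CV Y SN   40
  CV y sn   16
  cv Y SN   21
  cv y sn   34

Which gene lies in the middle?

cv

The two rarest classes, cv y SN and CV Y sn, are the double crossovers. Comparing them with the parentals, only the cv allele has switched, so cv is the middle locus and the order is y – cv – sn.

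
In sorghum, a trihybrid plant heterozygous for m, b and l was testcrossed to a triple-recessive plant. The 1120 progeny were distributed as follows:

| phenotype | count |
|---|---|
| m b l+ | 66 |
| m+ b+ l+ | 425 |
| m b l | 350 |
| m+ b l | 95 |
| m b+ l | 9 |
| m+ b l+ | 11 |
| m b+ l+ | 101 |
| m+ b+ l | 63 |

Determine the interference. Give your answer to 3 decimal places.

0.304

The two most frequent reciprocal classes, m b l and m+ b+ l+, are the parental types, so the F1 was m b l / m+ b+ l+.
The two rarest classes, m b+ l and m+ b l+, are the double crossovers. Comparing them with the parentals, only the b allele has switched, so b is the middle locus and the order is l – b – m.
l–b: (129 + 20)/1120 = 0.1330; b–m: (196 + 20)/1120 = 0.1929.
Expected DCO frequency = 0.1330 × 0.1929 ≈ 0.02566; observed = 20/1120 ≈ 0.01786.
Coefficient of coincidence = 0.01786/0.02566 ≈ 0.696; interference = 1 − 0.696 = 0.304.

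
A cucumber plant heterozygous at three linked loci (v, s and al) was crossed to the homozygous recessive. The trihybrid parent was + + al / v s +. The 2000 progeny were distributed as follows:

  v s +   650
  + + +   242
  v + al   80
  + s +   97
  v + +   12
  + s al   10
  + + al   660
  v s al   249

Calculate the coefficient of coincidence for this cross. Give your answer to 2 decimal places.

0.43

The two rarest classes, + s al and v + +, are the double crossovers. Comparing them with the parentals, only the s allele has switched, so s is the middle locus and the order is al – s – v.
al–s: (491 + 22)/2000 = 0.2565; s–v: (177 + 22)/2000 = 0.0995.
Expected DCO frequency = 0.2565 × 0.0995 ≈ 0.02552; observed = 22/2000 ≈ 0.01100.
Coefficient of coincidence = 0.01100/0.02552 ≈ 0.43.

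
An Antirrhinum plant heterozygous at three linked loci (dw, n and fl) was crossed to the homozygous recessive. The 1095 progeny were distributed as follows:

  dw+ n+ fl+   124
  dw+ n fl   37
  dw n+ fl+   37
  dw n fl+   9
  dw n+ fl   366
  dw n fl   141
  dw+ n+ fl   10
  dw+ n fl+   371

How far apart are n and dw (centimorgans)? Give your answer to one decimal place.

The two most frequent reciprocal classes, dw n+ fl and dw+ n fl+, are the parental types, so the F1 was dw n+ fl / dw+ n fl+.
The two rarest classes, dw+ n+ fl and dw n fl+, are the double crossovers. Comparing them with the parentals, only the dw allele has switched, so dw is the middle locus and the order is n – dw – fl.
Crossovers in the n–dw interval produce the single-crossover classes dw n fl and dw+ n+ fl+ (141 + 124 = 265) plus the double crossovers (19).
RF(n–dw) = (265 + 19) / 1095 = 284/1095 = 0.2594 → 25.9 centimorgans.

25.9 centimorgans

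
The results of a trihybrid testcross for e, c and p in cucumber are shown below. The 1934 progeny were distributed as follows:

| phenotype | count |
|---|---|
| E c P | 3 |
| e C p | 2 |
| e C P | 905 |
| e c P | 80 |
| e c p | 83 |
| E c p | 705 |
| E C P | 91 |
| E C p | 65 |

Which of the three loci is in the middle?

The two most frequent reciprocal classes, e C P and E c p, are the parental types, so the F1 was e C P / E c p.
The two rarest classes, e C p and E c P, are the double crossovers. Comparing them with the parentals, only the p allele has switched, so p is the middle locus and the order is c – p – e.

p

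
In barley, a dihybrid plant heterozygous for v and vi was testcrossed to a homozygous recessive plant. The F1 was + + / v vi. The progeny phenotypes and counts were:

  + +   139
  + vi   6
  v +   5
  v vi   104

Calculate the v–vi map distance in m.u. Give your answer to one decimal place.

4.3 m.u.

The recombinant classes are + vi and v +: 6 + 5 = 11.
Recombination frequency = 11/254 = 0.0433 ≈ 4.3%, i.e. 4.3 m.u.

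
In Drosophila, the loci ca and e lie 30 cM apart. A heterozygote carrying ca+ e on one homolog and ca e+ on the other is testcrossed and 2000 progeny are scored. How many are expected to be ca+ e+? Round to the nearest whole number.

A map distance of 30 cM corresponds to a recombination frequency of 0.300.
The F1 is ca+ e / ca e+, so ca+ e+ is a recombinant gamete class with expected frequency r/2 = 0.300/2 = 0.1500.
Expected number = 0.1500 × 2000 = 300.00 ≈ 300.

300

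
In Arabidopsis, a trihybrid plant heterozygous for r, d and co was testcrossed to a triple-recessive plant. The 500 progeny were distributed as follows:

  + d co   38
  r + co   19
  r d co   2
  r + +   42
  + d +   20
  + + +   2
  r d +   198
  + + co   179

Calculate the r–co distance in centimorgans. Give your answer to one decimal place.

The two most frequent reciprocal classes, r d + and + + co, are the parental types, so the F1 was r d + / + + co.
The two rarest classes, r d co and + + +, are the double crossovers. Comparing them with the parentals, only the co allele has switched, so co is the middle locus and the order is d – co – r.
Crossovers in the co–r interval produce the single-crossover classes + d + and r + co (20 + 19 = 39) plus the double crossovers (4).
RF(co–r) = (39 + 4) / 500 = 43/500 = 0.0860 → 8.6 centimorgans.

8.6 centimorgans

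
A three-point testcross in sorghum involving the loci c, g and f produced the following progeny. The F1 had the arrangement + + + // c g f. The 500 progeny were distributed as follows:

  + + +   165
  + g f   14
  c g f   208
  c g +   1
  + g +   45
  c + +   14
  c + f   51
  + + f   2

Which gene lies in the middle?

The two rarest classes, + + f and c g +, are the double crossovers. Comparing them with the parentals, only the f allele has switched, so f is the middle locus and the order is g – f – c.

f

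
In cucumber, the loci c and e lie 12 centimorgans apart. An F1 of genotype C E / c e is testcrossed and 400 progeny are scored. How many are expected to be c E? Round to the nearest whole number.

24

A map distance of 12 centimorgans corresponds to a recombination frequency of 0.120.
The F1 is C E / c e, so c E is a recombinant gamete class with expected frequency r/2 = 0.120/2 = 0.0600.
Expected number = 0.0600 × 400 = 24.00 ≈ 24.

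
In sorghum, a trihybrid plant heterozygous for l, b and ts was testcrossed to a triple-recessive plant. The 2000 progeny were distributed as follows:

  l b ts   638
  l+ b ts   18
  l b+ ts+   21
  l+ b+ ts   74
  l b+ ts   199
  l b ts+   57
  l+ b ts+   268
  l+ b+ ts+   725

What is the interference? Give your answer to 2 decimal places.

The two most frequent reciprocal classes, l b ts and l+ b+ ts+, are the parental types, so the F1 was l b ts / l+ b+ ts+.
The two rarest classes, l+ b ts and l b+ ts+, are the double crossovers. Comparing them with the parentals, only the l allele has switched, so l is the middle locus and the order is ts – l – b.
ts–l: (131 + 39)/2000 = 0.0850; l–b: (467 + 39)/2000 = 0.2530.
Expected DCO frequency = 0.0850 × 0.2530 ≈ 0.02151; observed = 39/2000 ≈ 0.01950.
Coefficient of coincidence = 0.01950/0.02151 ≈ 0.91; interference = 1 − 0.91 = 0.09.

0.09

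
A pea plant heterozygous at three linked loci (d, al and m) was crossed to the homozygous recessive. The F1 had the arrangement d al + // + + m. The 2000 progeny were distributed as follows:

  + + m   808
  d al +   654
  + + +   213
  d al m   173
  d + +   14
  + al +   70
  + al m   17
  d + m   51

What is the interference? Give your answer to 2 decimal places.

The two rarest classes, d + + and + al m, are the double crossovers. Comparing them with the parentals, only the al allele has switched, so al is the middle locus and the order is m – al – d.
m–al: (386 + 31)/2000 = 0.2085; al–d: (121 + 31)/2000 = 0.0760.
Expected DCO frequency = 0.2085 × 0.0760 ≈ 0.01585; observed = 31/2000 ≈ 0.01550.
Coefficient of coincidence = 0.01550/0.01585 ≈ 0.98; interference = 1 − 0.98 = 0.02.

0.02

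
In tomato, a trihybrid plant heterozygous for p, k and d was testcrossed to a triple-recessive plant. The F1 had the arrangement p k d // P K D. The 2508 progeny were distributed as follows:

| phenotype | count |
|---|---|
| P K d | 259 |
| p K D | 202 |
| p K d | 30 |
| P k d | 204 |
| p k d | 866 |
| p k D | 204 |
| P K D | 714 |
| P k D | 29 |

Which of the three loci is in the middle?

k

The two rarest classes, p K d and P k D, are the double crossovers. Comparing them with the parentals, only the k allele has switched, so k is the middle locus and the order is p – k – d.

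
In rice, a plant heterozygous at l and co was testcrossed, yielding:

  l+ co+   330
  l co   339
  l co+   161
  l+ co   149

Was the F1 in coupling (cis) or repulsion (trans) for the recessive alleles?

The two most frequent classes are l+ co+ (330) and l co (339); these are the parental (non-recombinant) types.
So the F1 carried l+ co+ on one chromosome and l co on the other — the recessive alleles are on the same chromosome (cis / coupling).

cis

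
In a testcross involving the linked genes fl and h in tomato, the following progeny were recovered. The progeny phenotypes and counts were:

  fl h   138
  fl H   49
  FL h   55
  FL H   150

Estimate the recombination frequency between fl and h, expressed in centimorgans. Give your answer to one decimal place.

The two most frequent classes, FL H (150) and fl h (138), are the parental types, so the F1 was FL H / fl h.
The recombinant classes are FL h and fl H: 55 + 49 = 104.
Recombination frequency = 104/392 = 0.2653 ≈ 26.5%, i.e. 26.5 centimorgans.

26.5 centimorgans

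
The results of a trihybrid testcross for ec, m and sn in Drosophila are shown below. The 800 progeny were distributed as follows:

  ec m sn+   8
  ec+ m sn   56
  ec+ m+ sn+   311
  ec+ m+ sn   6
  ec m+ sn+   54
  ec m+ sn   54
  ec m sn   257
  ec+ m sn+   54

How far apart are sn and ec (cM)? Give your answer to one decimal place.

The two most frequent reciprocal classes, ec+ m+ sn+ and ec m sn, are the parental types, so the F1 was ec+ m+ sn+ / ec m sn.
The two rarest classes, ec+ m+ sn and ec m sn+, are the double crossovers. Comparing them with the parentals, only the sn allele has switched, so sn is the middle locus and the order is ec – sn – m.
Crossovers in the ec–sn interval produce the single-crossover classes ec m+ sn+ and ec+ m sn (54 + 56 = 110) plus the double crossovers (14).
RF(ec–sn) = (110 + 14) / 800 = 124/800 = 0.1550 → 15.5 cM.

15.5 cM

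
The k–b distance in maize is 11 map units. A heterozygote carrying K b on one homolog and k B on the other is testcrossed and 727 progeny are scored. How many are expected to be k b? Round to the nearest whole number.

40

A map distance of 11 map units corresponds to a recombination frequency of 0.110.
The F1 is K b / k B, so k b is a recombinant gamete class with expected frequency r/2 = 0.110/2 = 0.0550.
Expected number = 0.0550 × 727 = 39.98 ≈ 40.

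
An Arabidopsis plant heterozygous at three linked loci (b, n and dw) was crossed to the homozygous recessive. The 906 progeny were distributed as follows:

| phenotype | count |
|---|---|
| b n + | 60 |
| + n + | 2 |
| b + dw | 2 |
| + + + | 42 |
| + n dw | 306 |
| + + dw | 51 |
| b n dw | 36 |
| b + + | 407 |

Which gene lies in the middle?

dw

The two most frequent reciprocal classes, + n dw and b + +, are the parental types, so the F1 was + n dw / b + +.
The two rarest classes, + n + and b + dw, are the double crossovers. Comparing them with the parentals, only the dw allele has switched, so dw is the middle locus and the order is n – dw – b.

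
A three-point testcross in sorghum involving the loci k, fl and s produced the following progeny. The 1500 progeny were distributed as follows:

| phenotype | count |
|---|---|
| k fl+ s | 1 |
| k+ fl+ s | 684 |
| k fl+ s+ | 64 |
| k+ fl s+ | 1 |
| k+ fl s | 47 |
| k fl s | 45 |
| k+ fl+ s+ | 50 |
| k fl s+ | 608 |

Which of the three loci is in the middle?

k

The two most frequent reciprocal classes, k+ fl+ s and k fl s+, are the parental types, so the F1 was k+ fl+ s / k fl s+.
The two rarest classes, k fl+ s and k+ fl s+, are the double crossovers. Comparing them with the parentals, only the k allele has switched, so k is the middle locus and the order is fl – k – s.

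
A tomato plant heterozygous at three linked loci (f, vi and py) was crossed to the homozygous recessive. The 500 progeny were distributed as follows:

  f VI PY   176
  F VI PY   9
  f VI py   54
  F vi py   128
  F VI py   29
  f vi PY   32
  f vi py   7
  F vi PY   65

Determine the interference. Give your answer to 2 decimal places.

The two most frequent reciprocal classes, F vi py and f VI PY, are the parental types, so the F1 was F vi py / f VI PY.
The two rarest classes, f vi py and F VI PY, are the double crossovers. Comparing them with the parentals, only the f allele has switched, so f is the middle locus and the order is py – f – vi.
py–f: (119 + 16)/500 = 0.2700; f–vi: (61 + 16)/500 = 0.1540.
Expected DCO frequency = 0.2700 × 0.1540 ≈ 0.04158; observed = 16/500 ≈ 0.03200.
Coefficient of coincidence = 0.03200/0.04158 ≈ 0.77; interference = 1 − 0.77 = 0.23.

0.23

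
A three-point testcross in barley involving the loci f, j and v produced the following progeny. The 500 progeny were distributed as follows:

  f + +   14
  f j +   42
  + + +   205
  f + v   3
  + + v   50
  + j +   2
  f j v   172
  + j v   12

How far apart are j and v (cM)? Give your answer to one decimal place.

The two most frequent reciprocal classes, + + + and f j v, are the parental types, so the F1 was + + + / f j v.
The two rarest classes, + j + and f + v, are the double crossovers. Comparing them with the parentals, only the j allele has switched, so j is the middle locus and the order is v – j – f.
Crossovers in the v–j interval produce the single-crossover classes + + v and f j + (50 + 42 = 92) plus the double crossovers (5).
RF(v–j) = (92 + 5) / 500 = 97/500 = 0.1940 → 19.4 cM.

19.4 cM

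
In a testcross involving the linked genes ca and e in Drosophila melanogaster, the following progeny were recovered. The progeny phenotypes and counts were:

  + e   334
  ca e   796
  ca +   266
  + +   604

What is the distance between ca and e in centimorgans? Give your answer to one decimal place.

30.0 centimorgans

The two most frequent classes, + + (604) and ca e (796), are the parental types, so the F1 was + + / ca e.
The recombinant classes are + e and ca +: 334 + 266 = 600.
Recombination frequency = 600/2000 = 0.3000 ≈ 30.0%, i.e. 30.0 centimorgans.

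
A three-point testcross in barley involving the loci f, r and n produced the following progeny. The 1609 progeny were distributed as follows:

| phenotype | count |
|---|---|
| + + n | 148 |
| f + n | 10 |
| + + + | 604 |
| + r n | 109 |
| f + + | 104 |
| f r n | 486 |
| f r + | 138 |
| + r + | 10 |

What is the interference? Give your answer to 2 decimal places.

The two most frequent reciprocal classes, f r n and + + +, are the parental types, so the F1 was f r n / + + +.
The two rarest classes, f + n and + r +, are the double crossovers. Comparing them with the parentals, only the r allele has switched, so r is the middle locus and the order is n – r – f.
n–r: (286 + 20)/1609 = 0.1902; r–f: (213 + 20)/1609 = 0.1448.
Expected DCO frequency = 0.1902 × 0.1448 ≈ 0.02754; observed = 20/1609 ≈ 0.01243.
Coefficient of coincidence = 0.01243/0.02754 ≈ 0.45; interference = 1 − 0.45 = 0.55.

0.55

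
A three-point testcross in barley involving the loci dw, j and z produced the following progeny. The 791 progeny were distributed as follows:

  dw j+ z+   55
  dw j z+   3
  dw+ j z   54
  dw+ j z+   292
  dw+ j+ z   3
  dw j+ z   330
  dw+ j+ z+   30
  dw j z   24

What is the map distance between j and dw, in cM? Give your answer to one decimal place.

The two most frequent reciprocal classes, dw j+ z and dw+ j z+, are the parental types, so the F1 was dw j+ z / dw+ j z+.
The two rarest classes, dw+ j+ z and dw j z+, are the double crossovers. Comparing them with the parentals, only the dw allele has switched, so dw is the middle locus and the order is z – dw – j.
Crossovers in the dw–j interval produce the single-crossover classes dw j z and dw+ j+ z+ (24 + 30 = 54) plus the double crossovers (6).
RF(dw–j) = (54 + 6) / 791 = 60/791 = 0.0759 → 7.6 cM.

7.6 cM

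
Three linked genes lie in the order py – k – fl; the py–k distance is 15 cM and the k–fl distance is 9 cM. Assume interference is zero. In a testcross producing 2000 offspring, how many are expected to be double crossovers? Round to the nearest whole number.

Map distances give recombination frequencies of 0.150 and 0.090 for the two intervals.
With no interference, expected double-crossover frequency = 0.150 × 0.090 = 0.01350.
Expected number = 0.01350 × 2000 = 27.00 ≈ 27.

27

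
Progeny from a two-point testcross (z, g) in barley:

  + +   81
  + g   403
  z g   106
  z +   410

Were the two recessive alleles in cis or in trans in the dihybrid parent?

trans

The two most frequent classes are + g (403) and z + (410); these are the parental (non-recombinant) types.
So the F1 carried + g on one chromosome and z + on the other — the recessive alleles are on opposite chromosomes (trans / repulsion).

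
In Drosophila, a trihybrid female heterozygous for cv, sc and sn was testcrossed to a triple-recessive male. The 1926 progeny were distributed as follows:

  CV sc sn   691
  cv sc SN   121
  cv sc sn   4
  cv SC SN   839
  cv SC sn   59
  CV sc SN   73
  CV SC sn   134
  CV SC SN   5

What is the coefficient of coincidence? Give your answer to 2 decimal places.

0.47

The two most frequent reciprocal classes, CV sc sn and cv SC SN, are the parental types, so the F1 was CV sc sn / cv SC SN.
The two rarest classes, cv sc sn and CV SC SN, are the double crossovers. Comparing them with the parentals, only the cv allele has switched, so cv is the middle locus and the order is sc – cv – sn.
sc–cv: (255 + 9)/1926 = 0.1371; cv–sn: (132 + 9)/1926 = 0.0732.
Expected DCO frequency = 0.1371 × 0.0732 ≈ 0.01004; observed = 9/1926 ≈ 0.00467.
Coefficient of coincidence = 0.00467/0.01004 ≈ 0.47.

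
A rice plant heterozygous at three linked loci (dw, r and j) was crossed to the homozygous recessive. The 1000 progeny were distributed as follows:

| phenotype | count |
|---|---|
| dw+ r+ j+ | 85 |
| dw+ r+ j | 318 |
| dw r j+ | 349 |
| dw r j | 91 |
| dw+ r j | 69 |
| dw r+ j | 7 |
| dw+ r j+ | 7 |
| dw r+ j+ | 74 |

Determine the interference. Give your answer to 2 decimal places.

0.53

The two most frequent reciprocal classes, dw+ r+ j and dw r j+, are the parental types, so the F1 was dw+ r+ j / dw r j+.
The two rarest classes, dw r+ j and dw+ r j+, are the double crossovers. Comparing them with the parentals, only the dw allele has switched, so dw is the middle locus and the order is r – dw – j.
r–dw: (143 + 14)/1000 = 0.1570; dw–j: (176 + 14)/1000 = 0.1900.
Expected DCO frequency = 0.1570 × 0.1900 ≈ 0.02983; observed = 14/1000 ≈ 0.01400.
Coefficient of coincidence = 0.01400/0.02983 ≈ 0.47; interference = 1 − 0.47 = 0.53.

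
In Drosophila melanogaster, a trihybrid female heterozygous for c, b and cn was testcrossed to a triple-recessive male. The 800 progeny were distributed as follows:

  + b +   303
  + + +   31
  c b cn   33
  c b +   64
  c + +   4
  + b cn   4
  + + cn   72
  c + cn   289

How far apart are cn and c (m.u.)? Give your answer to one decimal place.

The two most frequent reciprocal classes, c + cn and + b +, are the parental types, so the F1 was c + cn / + b +.
The two rarest classes, c + + and + b cn, are the double crossovers. Comparing them with the parentals, only the cn allele has switched, so cn is the middle locus and the order is c – cn – b.
Crossovers in the c–cn interval produce the single-crossover classes + + cn and c b + (72 + 64 = 136) plus the double crossovers (8).
RF(c–cn) = (136 + 8) / 800 = 144/800 = 0.1800 → 18.0 m.u.

18.0 m.u.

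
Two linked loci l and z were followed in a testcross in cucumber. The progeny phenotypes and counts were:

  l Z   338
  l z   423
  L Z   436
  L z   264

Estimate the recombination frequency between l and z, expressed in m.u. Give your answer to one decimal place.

41.2 m.u.

The two most frequent classes, L Z (436) and l z (423), are the parental types, so the F1 was L Z / l z.
The recombinant classes are L z and l Z: 264 + 338 = 602.
Recombination frequency = 602/1461 = 0.4120 ≈ 41.2%, i.e. 41.2 m.u.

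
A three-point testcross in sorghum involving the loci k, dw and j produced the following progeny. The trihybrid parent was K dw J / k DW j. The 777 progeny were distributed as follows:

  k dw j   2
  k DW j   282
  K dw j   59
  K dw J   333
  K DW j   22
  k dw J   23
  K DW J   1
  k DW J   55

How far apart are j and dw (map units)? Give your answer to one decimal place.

15.1 map units

The two rarest classes, K DW J and k dw j, are the double crossovers. Comparing them with the parentals, only the dw allele has switched, so dw is the middle locus and the order is j – dw – k.
Crossovers in the j–dw interval produce the single-crossover classes K dw j and k DW J (59 + 55 = 114) plus the double crossovers (3).
RF(j–dw) = (114 + 3) / 777 = 117/777 = 0.1506 → 15.1 map units.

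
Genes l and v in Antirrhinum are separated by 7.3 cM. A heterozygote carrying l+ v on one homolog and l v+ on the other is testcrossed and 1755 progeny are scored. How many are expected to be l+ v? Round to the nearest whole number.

A map distance of 7.3 cM corresponds to a recombination frequency of 0.073.
The F1 is l+ v / l v+, so l+ v is a parental gamete class with expected frequency (1 − r)/2 = 0.927/2 = 0.4635.
Expected number = 0.4635 × 1755 = 813.44 ≈ 813.

813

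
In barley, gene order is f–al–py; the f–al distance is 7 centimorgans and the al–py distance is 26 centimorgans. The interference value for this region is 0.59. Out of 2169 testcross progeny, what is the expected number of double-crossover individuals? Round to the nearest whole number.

Map distances give recombination frequencies of 0.070 and 0.260 for the two intervals.
With interference 0.59 (so coincidence = 0.41), expected double-crossover frequency = 0.070 × 0.260 × 0.41 = 0.00746.
Expected number = 0.00746 × 2169 = 16.19 ≈ 16.

16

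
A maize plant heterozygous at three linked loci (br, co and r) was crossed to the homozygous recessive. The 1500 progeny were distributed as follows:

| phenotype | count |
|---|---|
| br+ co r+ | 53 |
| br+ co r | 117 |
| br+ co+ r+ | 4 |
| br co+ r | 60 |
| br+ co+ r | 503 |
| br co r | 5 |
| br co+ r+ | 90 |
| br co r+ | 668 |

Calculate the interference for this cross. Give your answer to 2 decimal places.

0.49

The two most frequent reciprocal classes, br co r+ and br+ co+ r, are the parental types, so the F1 was br co r+ / br+ co+ r.
The two rarest classes, br co r and br+ co+ r+, are the double crossovers. Comparing them with the parentals, only the r allele has switched, so r is the middle locus and the order is co – r – br.
co–r: (207 + 9)/1500 = 0.1440; r–br: (113 + 9)/1500 = 0.0813.
Expected DCO frequency = 0.1440 × 0.0813 ≈ 0.01171; observed = 9/1500 ≈ 0.00600.
Coefficient of coincidence = 0.00600/0.01171 ≈ 0.51; interference = 1 − 0.51 = 0.49.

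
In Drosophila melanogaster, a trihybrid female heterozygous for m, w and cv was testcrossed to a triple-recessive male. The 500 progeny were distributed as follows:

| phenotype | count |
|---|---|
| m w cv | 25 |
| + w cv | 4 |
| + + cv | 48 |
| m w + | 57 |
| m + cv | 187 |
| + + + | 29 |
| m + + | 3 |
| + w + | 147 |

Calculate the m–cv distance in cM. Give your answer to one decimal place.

22.4 cM

The two most frequent reciprocal classes, m + cv and + w +, are the parental types, so the F1 was m + cv / + w +.
The two rarest classes, m + + and + w cv, are the double crossovers. Comparing them with the parentals, only the cv allele has switched, so cv is the middle locus and the order is m – cv – w.
Crossovers in the m–cv interval produce the single-crossover classes + + cv and m w + (48 + 57 = 105) plus the double crossovers (7).
RF(m–cv) = (105 + 7) / 500 = 112/500 = 0.2240 → 22.4 cM.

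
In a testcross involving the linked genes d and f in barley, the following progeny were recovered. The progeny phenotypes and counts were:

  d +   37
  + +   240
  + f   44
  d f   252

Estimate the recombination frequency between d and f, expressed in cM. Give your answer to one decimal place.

14.1 cM

The two most frequent classes, + + (240) and d f (252), are the parental types, so the F1 was + + / d f.
The recombinant classes are + f and d +: 44 + 37 = 81.
Recombination frequency = 81/573 = 0.1414 ≈ 14.1%, i.e. 14.1 cM.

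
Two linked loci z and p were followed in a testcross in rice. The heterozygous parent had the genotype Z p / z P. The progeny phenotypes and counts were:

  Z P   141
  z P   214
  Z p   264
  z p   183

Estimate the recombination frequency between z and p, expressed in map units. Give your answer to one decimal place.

40.4 map units

The recombinant classes are Z P and z p: 141 + 183 = 324.
Recombination frequency = 324/802 = 0.4040 ≈ 40.4%, i.e. 40.4 map units.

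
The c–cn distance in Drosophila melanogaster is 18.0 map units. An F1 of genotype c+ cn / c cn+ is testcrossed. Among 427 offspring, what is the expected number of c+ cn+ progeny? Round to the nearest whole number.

A map distance of 18.0 map units corresponds to a recombination frequency of 0.180.
The F1 is c+ cn / c cn+, so c+ cn+ is a recombinant gamete class with expected frequency r/2 = 0.180/2 = 0.0900.
Expected number = 0.0900 × 427 = 38.43 ≈ 38.

38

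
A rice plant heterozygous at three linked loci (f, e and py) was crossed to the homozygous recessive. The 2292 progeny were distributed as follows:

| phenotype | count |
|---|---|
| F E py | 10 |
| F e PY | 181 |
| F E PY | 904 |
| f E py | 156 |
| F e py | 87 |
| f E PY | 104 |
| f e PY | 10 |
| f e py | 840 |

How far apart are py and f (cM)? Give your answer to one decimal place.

The two most frequent reciprocal classes, F E PY and f e py, are the parental types, so the F1 was F E PY / f e py.
The two rarest classes, F E py and f e PY, are the double crossovers. Comparing them with the parentals, only the py allele has switched, so py is the middle locus and the order is f – py – e.
Crossovers in the f–py interval produce the single-crossover classes f E PY and F e py (104 + 87 = 191) plus the double crossovers (20).
RF(f–py) = (191 + 20) / 2292 = 211/2292 = 0.0921 → 9.2 cM.

9.2 cM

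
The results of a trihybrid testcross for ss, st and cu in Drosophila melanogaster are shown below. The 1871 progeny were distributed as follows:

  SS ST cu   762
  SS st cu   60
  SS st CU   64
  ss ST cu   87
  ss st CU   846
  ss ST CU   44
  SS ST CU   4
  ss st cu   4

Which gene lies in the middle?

cu

The two most frequent reciprocal classes, ss st CU and SS ST cu, are the parental types, so the F1 was ss st CU / SS ST cu.
The two rarest classes, ss st cu and SS ST CU, are the double crossovers. Comparing them with the parentals, only the cu allele has switched, so cu is the middle locus and the order is st – cu – ss.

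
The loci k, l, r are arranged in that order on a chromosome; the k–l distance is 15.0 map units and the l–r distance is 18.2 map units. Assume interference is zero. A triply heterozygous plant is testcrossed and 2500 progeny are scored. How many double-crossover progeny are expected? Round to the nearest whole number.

68

Map distances give recombination frequencies of 0.150 and 0.182 for the two intervals.
With no interference, expected double-crossover frequency = 0.150 × 0.182 = 0.02730.
Expected number = 0.02730 × 2500 = 68.25 ≈ 68.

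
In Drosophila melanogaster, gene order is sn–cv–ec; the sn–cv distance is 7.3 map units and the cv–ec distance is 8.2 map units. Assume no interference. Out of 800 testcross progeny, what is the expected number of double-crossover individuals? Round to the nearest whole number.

5

Map distances give recombination frequencies of 0.073 and 0.082 for the two intervals.
With no interference, expected double-crossover frequency = 0.073 × 0.082 = 0.00599.
Expected number = 0.00599 × 800 = 4.79 ≈ 5.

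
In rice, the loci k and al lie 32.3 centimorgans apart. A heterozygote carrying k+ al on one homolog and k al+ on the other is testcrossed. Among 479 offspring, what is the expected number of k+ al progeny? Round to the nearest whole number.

A map distance of 32.3 centimorgans corresponds to a recombination frequency of 0.323.
The F1 is k+ al / k al+, so k+ al is a parental gamete class with expected frequency (1 − r)/2 = 0.677/2 = 0.3385.
Expected number = 0.3385 × 479 = 162.14 ≈ 162.

162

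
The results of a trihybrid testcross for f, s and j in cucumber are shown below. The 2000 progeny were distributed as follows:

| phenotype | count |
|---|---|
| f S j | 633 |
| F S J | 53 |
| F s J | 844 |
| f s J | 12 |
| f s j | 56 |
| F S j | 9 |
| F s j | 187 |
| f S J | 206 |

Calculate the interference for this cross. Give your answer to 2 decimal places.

The two most frequent reciprocal classes, f S j and F s J, are the parental types, so the F1 was f S j / F s J.
The two rarest classes, F S j and f s J, are the double crossovers. Comparing them with the parentals, only the f allele has switched, so f is the middle locus and the order is s – f – j.
s–f: (109 + 21)/2000 = 0.0650; f–j: (393 + 21)/2000 = 0.2070.
Expected DCO frequency = 0.0650 × 0.2070 ≈ 0.01345; observed = 21/2000 ≈ 0.01050.
Coefficient of coincidence = 0.01050/0.01345 ≈ 0.78; interference = 1 − 0.78 = 0.22.

0.22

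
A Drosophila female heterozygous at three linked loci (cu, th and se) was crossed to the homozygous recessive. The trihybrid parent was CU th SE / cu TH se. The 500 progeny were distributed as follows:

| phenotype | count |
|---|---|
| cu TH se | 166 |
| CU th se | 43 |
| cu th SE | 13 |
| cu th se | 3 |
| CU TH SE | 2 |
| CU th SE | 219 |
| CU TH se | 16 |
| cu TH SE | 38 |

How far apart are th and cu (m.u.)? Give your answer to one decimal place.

6.8 m.u.

The two rarest classes, CU TH SE and cu th se, are the double crossovers. Comparing them with the parentals, only the th allele has switched, so th is the middle locus and the order is cu – th – se.
Crossovers in the cu–th interval produce the single-crossover classes cu th SE and CU TH se (13 + 16 = 29) plus the double crossovers (5).
RF(cu–th) = (29 + 5) / 500 = 34/500 = 0.0680 → 6.8 m.u.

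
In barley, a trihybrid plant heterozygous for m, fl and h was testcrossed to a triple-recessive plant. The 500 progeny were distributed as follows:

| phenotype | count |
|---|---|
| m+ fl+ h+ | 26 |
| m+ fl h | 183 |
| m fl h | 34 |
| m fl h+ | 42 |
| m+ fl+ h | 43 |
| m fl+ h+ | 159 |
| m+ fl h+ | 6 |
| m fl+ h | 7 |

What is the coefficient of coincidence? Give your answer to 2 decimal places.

0.91

The two most frequent reciprocal classes, m+ fl h and m fl+ h+, are the parental types, so the F1 was m+ fl h / m fl+ h+.
The two rarest classes, m+ fl h+ and m fl+ h, are the double crossovers. Comparing them with the parentals, only the h allele has switched, so h is the middle locus and the order is m – h – fl.
m–h: (60 + 13)/500 = 0.1460; h–fl: (85 + 13)/500 = 0.1960.
Expected DCO frequency = 0.1460 × 0.1960 ≈ 0.02862; observed = 13/500 ≈ 0.02600.
Coefficient of coincidence = 0.02600/0.02862 ≈ 0.91.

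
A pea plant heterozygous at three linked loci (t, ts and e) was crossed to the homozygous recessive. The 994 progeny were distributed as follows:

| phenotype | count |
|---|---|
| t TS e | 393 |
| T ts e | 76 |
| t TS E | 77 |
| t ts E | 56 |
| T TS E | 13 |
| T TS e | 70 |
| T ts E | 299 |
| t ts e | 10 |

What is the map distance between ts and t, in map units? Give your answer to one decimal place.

15.0 map units

The two most frequent reciprocal classes, T ts E and t TS e, are the parental types, so the F1 was T ts E / t TS e.
The two rarest classes, T TS E and t ts e, are the double crossovers. Comparing them with the parentals, only the ts allele has switched, so ts is the middle locus and the order is e – ts – t.
Crossovers in the ts–t interval produce the single-crossover classes t ts E and T TS e (56 + 70 = 126) plus the double crossovers (23).
RF(ts–t) = (126 + 23) / 994 = 149/994 = 0.1499 → 15.0 map units.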